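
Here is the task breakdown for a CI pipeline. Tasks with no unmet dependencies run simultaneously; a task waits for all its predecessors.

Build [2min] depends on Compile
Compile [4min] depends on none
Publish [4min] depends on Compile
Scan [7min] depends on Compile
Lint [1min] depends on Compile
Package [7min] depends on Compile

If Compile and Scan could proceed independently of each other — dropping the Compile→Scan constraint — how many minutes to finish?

11

Original critical path: Compile→Package = 4+7 = 11 ⇒ 11 minutes.
Without Compile→Scan, Scan's earliest start moves from 4 to 0.
The longest chain is now Compile→Package = 4+7 = 11, so the project takes 11 minutes.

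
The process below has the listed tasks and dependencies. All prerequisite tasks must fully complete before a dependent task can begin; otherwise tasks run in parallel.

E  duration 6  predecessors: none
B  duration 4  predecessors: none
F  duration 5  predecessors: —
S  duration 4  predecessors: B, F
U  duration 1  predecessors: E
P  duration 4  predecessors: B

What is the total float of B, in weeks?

The longest chain is F→S = 5+4 = 9; overall finish 9 weeks.
B finishes as early as 4 and must finish by 5.
Slack of B = 1 − 0 = 1 week.

1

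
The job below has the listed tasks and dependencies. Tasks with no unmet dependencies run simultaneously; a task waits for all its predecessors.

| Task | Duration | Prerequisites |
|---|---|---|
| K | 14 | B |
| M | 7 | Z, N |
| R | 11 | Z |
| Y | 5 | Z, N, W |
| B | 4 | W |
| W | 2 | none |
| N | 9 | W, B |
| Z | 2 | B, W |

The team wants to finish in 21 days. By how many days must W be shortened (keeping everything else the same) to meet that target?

1

Current finish: 22 days; target: 21.
W is on every critical path, so each day cut from W cuts the finish by one (this holds down to a finish of 21).
Need 22 − 21 = 1 day off W → W becomes 1 day, finish becomes 21.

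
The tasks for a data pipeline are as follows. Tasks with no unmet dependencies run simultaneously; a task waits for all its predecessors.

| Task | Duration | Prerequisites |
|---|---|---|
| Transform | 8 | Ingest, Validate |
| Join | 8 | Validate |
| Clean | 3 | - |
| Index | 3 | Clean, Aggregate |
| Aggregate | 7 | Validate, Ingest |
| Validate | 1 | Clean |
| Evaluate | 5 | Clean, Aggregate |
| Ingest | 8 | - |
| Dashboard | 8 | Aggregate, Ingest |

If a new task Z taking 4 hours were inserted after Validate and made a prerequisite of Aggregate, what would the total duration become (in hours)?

Originally the schedule takes 23 hours.
With Z inserted, Aggregate now waits for max(Validate, Ingest, Z).
New critical path: Ingest→Aggregate→Dashboard = 8+7+8 = 23 ⇒ 23 hours.

23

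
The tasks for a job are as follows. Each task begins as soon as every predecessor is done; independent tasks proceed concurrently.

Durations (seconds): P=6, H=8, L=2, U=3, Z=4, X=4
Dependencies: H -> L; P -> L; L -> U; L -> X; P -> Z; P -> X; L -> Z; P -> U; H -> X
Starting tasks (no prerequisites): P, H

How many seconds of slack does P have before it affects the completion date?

2

Critical path: H→L→Z = 8+2+4 = 14, so the finish is 14 seconds.
P finishes as early as 6 and must finish by 8.
Slack of P = 2 − 0 = 2 seconds.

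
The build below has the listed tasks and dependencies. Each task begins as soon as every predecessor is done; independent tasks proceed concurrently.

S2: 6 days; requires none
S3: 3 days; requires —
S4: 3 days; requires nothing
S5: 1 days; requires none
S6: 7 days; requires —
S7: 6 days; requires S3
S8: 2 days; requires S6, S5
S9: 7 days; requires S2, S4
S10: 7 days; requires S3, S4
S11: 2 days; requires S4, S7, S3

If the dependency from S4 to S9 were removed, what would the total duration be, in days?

Before: longest chain S2→S9 = 6+7 = 13, finish 13.
Dropping S4→S9 doesn't change S9's earliest start (6); another predecessor still binds.
New critical path: S2→S9 = 6+7 = 13 ⇒ 13 days.

13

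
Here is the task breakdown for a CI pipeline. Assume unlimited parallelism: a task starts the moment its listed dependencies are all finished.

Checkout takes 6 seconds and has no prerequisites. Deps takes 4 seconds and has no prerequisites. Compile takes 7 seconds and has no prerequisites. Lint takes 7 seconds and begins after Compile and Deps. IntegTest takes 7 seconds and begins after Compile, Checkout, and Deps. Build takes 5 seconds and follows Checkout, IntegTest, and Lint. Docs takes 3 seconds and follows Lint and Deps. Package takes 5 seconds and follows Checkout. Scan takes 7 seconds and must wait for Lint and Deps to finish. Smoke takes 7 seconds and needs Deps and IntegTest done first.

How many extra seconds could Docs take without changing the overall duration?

Critical path: Compile→Lint→Scan = 7+7+7 = 21, so the finish is 21 seconds.
Docs finishes as early as 17 and must finish by 21.
Float = 21 − 17 = 4.

4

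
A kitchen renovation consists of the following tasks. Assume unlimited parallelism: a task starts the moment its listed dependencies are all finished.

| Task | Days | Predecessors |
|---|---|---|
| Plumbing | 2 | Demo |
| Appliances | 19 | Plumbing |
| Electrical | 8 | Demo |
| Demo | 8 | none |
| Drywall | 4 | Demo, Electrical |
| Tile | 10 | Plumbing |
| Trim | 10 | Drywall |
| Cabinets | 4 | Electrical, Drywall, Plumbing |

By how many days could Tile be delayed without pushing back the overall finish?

The longest chain is Demo→Electrical→Drywall→Trim = 8+8+4+10 = 30; overall finish 30 days.
Tile finishes as early as 20 and must finish by 30.
Float = 30 − 20 = 10.

10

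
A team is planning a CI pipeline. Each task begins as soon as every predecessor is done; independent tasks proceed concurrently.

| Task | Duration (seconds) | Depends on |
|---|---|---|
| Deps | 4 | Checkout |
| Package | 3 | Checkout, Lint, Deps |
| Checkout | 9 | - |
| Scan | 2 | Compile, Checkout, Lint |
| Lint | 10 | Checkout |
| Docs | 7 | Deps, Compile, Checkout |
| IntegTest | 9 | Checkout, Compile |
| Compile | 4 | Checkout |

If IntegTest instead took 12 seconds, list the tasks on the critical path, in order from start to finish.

Actual critical path: Checkout→Compile→IntegTest = 9+4+9 = 22 ⇒ 22 seconds.
Since IntegTest is critical, the +3 change carries straight to that chain (now 25 seconds).
That remains the longest chain; total 25 seconds.

Checkout, Compile, IntegTest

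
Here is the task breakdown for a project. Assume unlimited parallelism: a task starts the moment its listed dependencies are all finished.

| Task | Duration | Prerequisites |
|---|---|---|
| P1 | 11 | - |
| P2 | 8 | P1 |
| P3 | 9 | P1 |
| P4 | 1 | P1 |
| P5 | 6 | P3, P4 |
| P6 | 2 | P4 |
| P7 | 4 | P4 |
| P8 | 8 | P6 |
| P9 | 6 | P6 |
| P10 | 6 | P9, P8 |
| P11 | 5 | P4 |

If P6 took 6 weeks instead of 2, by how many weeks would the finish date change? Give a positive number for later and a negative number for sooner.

Baseline: P1→P4→P6→P8→P10 = 11+1+2+8+6 = 28 → 28 weeks.
P6 is on the critical path; changing it to 6 makes that path 32 weeks.
That remains the longest chain; total 32 weeks.
Change in finish: 32 − 28 = +4 weeks.

4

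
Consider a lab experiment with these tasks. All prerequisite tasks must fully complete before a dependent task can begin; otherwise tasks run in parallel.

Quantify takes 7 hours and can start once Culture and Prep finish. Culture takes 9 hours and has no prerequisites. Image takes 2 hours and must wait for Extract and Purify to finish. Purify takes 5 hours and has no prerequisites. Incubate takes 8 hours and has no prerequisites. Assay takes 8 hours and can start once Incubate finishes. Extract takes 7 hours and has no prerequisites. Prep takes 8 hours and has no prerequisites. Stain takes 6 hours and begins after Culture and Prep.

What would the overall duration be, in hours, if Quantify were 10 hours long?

19

The binding path is Culture→Quantify = 9+7 = 16; finish at 16 hours.
Quantify lies on that path, so at 10 hours the path becomes 19 hours.
No other chain overtakes it, so the finish is 19 hours.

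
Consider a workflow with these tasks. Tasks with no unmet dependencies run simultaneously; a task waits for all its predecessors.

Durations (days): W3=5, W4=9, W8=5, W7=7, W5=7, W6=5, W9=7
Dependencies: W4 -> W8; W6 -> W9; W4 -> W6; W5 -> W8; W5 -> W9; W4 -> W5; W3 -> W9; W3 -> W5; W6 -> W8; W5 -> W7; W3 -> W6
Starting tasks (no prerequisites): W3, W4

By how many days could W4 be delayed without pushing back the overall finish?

0

The longest chain is W4→W5→W7 = 9+7+7 = 23; overall finish 23 days.
W4 finishes as early as 9 and must finish by 9.
Float = 23 − 23 = 0.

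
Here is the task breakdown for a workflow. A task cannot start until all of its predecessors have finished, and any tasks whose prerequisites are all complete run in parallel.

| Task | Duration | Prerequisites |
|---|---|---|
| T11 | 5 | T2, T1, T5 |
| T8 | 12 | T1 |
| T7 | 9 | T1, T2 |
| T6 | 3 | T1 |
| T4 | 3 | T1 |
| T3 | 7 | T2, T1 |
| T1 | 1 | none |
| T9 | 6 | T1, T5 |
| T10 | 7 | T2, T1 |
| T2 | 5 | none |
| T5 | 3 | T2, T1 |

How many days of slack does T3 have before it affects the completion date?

The longest chain is T2→T5→T9 = 5+3+6 = 14; overall finish 14 days.
The longest chain containing T3 totals 12 days.
So T3 can slip 14 − 12 = 2 days.

2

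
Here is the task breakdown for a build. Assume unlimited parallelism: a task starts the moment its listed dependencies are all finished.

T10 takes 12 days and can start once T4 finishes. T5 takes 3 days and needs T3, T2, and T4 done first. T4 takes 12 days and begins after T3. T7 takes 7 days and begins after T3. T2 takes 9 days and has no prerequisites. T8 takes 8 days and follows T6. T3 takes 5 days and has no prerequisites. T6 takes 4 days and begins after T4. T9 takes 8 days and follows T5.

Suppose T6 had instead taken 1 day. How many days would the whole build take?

29

As given, the longest chain is T3→T4→T6→T8 = 5+12+4+8 = 29, so the finish is 29 days.
T6 is on the critical path; changing it to 1 makes that path 26 days.
The binding chain switches to T3→T4→T10 = 5+12+12 = 29; finish 29 days.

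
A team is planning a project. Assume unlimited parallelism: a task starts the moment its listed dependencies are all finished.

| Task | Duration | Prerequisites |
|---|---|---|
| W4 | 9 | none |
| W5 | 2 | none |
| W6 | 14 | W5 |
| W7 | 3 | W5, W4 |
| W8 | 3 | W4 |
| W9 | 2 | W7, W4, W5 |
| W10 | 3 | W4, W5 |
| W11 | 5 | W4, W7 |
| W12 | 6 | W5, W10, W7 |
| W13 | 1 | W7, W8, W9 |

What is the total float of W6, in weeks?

The longest chain is W4→W7→W12 = 9+3+6 = 18; overall finish 18 weeks.
The longest chain containing W6 totals 16 weeks.
Slack of W6 = 4 − 2 = 2 weeks.

2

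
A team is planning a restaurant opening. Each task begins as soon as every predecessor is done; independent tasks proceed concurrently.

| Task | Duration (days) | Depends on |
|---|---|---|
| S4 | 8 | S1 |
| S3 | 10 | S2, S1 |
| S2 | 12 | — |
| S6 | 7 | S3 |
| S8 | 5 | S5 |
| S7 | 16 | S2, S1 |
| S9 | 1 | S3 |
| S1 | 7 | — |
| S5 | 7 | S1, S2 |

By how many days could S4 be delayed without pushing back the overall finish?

The longest chain is S2→S3→S6 = 12+10+7 = 29; overall finish 29 days.
S4 finishes as early as 15 and must finish by 29.
So S4 can slip 29 − 15 = 14 days.

14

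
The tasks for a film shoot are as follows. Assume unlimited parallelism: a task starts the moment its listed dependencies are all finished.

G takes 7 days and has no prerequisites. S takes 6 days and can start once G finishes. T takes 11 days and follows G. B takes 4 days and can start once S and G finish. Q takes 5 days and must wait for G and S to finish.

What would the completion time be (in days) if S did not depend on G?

18

Original critical path: G→S→Q = 7+6+5 = 18 ⇒ 18 days.
Without G→S, S's earliest start moves from 7 to 0.
New critical path: G→T = 7+11 = 18 ⇒ 18 days.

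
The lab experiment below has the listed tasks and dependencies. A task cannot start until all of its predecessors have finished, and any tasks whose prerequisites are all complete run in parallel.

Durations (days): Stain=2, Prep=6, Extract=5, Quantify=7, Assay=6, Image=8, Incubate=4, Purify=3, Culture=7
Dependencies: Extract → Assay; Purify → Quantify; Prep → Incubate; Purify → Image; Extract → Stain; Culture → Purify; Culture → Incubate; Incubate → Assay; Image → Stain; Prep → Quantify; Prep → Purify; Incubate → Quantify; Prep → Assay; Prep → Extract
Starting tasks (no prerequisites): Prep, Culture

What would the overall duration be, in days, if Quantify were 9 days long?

20

Baseline: Culture→Purify→Image→Stain = 7+3+8+2 = 20 → 20 days.
Quantify has 2 days of float (longest path through it is 18).
The binding chain switches to Culture→Incubate→Quantify = 7+4+9 = 20; finish 20 days.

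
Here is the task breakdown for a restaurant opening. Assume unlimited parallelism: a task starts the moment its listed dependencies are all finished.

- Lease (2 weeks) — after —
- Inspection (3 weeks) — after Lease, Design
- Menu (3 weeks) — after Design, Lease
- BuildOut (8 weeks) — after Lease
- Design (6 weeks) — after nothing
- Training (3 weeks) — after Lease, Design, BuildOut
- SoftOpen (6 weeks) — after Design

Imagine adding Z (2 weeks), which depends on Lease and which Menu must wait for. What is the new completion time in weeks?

13

Originally the plan takes 13 weeks.
With Z inserted, Menu now waits for max(Design, Lease, Z).
New critical path: Lease→BuildOut→Training = 2+8+3 = 13 ⇒ 13 weeks.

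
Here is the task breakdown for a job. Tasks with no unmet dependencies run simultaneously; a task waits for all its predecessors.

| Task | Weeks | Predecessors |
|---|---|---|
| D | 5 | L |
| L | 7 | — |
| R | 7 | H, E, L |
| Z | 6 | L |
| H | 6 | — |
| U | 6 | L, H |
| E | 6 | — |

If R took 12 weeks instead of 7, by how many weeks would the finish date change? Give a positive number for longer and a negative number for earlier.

5

Actual critical path: L→R = 7+7 = 14 ⇒ 14 weeks.
R is on the critical path; changing it to 12 makes that path 19 weeks.
That remains the longest chain; total 19 weeks.
Change in finish: 19 − 14 = +5 weeks.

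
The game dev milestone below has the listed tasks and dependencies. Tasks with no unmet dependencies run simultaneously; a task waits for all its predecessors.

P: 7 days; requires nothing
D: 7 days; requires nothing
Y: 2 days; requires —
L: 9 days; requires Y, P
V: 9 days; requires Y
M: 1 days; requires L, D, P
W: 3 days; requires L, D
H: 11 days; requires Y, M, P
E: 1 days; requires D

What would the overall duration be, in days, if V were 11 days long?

28

The binding path is P→L→M→H = 7+9+1+11 = 28; finish at 28 days.
The longest path through V is only 11 days, so V has float 17.
No other chain overtakes it, so the finish is 28 days.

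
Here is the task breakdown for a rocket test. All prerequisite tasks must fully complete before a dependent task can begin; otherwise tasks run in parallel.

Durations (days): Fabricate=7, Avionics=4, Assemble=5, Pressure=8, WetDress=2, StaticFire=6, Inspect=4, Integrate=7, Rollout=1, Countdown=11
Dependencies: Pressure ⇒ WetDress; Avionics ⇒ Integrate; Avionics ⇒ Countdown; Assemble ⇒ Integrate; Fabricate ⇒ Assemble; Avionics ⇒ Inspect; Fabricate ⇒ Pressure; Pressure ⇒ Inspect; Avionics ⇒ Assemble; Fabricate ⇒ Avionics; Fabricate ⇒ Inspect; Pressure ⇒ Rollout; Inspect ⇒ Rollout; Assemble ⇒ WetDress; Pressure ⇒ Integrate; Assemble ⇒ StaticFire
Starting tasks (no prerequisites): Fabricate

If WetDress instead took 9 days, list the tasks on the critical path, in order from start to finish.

As given, the longest chain is Fabricate→Avionics→Assemble→Integrate = 7+4+5+7 = 23, so the finish is 23 days.
The longest path through WetDress is only 18 days, so WetDress has float 5.
Now Fabricate→Avionics→Assemble→WetDress = 7+4+5+9 = 25 is longest, so the finish becomes 25 days.

Fabricate, Avionics, Assemble, WetDress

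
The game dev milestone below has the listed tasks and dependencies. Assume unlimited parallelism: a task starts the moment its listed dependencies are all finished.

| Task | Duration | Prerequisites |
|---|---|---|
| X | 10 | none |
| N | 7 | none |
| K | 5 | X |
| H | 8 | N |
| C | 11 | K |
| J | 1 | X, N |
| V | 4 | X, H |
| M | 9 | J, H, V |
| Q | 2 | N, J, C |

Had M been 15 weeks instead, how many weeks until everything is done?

34

The binding path is N→H→V→M = 7+8+4+9 = 28; finish at 28 weeks.
M lies on that path, so at 15 weeks the path becomes 34 weeks.
That remains the longest chain; total 34 weeks.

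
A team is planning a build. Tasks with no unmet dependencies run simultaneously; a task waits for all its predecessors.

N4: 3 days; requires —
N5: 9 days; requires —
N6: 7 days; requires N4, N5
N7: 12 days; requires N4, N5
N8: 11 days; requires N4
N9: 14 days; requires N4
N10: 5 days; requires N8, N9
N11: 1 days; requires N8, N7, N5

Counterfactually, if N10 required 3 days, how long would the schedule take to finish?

22

As given, the longest chain is N4→N9→N10 = 3+14+5 = 22, so the finish is 22 days.
N10 is on the critical path; changing it to 3 makes that path 20 days.
Now N5→N7→N11 = 9+12+1 = 22 is longest, so the finish becomes 22 days.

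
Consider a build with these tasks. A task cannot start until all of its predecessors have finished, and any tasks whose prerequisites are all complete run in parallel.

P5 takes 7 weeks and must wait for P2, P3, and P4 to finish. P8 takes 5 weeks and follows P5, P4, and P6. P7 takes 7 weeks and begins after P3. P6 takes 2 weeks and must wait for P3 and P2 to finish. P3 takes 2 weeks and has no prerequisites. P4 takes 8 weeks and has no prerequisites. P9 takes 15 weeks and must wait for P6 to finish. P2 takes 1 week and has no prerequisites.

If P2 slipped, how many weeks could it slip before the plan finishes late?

Critical path: P4→P5→P8 = 8+7+5 = 20, so the finish is 20 weeks.
Longest path through P2: 18 weeks (earliest finish 1, latest finish 3).
So P2 can slip 3 − 1 = 2 weeks.

2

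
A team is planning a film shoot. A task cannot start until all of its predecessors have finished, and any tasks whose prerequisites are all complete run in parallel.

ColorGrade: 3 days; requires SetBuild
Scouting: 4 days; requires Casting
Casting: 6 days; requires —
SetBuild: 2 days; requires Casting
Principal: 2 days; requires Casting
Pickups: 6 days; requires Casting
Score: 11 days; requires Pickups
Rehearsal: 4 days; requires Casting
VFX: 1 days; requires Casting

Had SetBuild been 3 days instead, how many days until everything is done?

23

Actual critical path: Casting→Pickups→Score = 6+6+11 = 23 ⇒ 23 days.
The longest path through SetBuild is only 11 days, so SetBuild has float 12.
No other chain overtakes it, so the finish is 23 days.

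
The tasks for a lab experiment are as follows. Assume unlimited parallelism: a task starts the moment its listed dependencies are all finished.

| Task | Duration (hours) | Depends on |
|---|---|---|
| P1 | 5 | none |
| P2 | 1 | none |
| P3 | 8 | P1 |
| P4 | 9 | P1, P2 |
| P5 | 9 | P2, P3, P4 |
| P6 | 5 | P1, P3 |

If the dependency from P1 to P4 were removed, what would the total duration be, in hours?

22

With the dependency in place, P1→P4→P5 = 5+9+9 = 23 sets the finish at 23 hours.
Without P1→P4, P4's earliest start moves from 5 to 1.
After: P1→P3→P5 = 5+8+9 = 22 → 22 hours.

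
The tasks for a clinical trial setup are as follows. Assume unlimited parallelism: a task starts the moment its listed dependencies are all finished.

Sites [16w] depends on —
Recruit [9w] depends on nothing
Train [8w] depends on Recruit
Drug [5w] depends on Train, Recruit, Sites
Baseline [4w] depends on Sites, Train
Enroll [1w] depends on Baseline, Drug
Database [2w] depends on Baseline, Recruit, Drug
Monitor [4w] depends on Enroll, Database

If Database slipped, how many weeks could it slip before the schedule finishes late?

0

Critical path: Recruit→Train→Drug→Database→Monitor = 9+8+5+2+4 = 28, so the finish is 28 weeks.
The longest chain containing Database totals 28 weeks.
Slack of Database = 22 − 22 = 0 weeks.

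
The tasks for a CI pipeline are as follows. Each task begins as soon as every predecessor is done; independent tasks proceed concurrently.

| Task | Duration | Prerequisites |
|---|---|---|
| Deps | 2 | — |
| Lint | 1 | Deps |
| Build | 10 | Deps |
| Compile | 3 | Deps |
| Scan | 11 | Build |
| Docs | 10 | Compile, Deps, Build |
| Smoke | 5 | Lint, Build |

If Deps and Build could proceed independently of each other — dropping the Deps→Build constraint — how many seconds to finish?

Before: longest chain Deps→Build→Scan = 2+10+11 = 23, finish 23.
Without Deps→Build, Build's earliest start moves from 2 to 0.
The longest chain is now Build→Scan = 10+11 = 21, so the plan takes 21 seconds.

21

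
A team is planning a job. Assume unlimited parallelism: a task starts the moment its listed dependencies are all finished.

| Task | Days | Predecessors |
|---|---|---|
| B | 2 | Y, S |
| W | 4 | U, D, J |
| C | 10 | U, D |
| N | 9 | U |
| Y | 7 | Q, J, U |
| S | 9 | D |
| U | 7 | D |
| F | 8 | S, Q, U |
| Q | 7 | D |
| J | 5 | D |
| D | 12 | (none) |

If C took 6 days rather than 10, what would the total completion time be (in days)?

29

Baseline: D→U→C = 12+7+10 = 29 → 29 days.
C is on the critical path; changing it to 6 makes that path 25 days.
Now D→S→F = 12+9+8 = 29 is longest, so the finish becomes 29 days.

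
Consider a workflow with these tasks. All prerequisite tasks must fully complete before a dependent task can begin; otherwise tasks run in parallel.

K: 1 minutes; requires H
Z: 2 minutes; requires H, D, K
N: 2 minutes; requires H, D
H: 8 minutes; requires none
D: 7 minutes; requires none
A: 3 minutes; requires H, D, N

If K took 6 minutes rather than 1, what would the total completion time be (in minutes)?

16

Baseline: H→N→A = 8+2+3 = 13 → 13 minutes.
K has 2 minutes of float (longest path through it is 11).
Now H→K→Z = 8+6+2 = 16 is longest, so the finish becomes 16 minutes.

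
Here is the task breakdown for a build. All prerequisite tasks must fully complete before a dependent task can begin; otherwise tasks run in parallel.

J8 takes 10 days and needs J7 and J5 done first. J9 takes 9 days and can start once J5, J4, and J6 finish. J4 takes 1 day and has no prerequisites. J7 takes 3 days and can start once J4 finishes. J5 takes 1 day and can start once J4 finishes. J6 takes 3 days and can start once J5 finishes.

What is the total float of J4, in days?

0

Critical path: J4→J5→J6→J9 = 1+1+3+9 = 14, so the finish is 14 days.
The longest chain containing J4 totals 14 days.
So J4 can slip 1 − 1 = 0 days.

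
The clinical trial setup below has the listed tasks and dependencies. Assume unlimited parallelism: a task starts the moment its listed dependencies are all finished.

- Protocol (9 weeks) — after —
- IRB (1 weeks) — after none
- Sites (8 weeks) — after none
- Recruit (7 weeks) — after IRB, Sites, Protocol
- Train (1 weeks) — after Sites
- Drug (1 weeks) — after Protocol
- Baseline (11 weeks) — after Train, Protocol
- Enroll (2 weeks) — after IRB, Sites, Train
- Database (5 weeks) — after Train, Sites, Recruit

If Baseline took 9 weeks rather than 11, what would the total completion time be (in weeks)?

21

As given, the longest chain is Protocol→Recruit→Database = 9+7+5 = 21, so the finish is 21 weeks.
The longest path through Baseline is only 20 weeks, so Baseline has float 1.
That remains the longest chain; total 21 weeks.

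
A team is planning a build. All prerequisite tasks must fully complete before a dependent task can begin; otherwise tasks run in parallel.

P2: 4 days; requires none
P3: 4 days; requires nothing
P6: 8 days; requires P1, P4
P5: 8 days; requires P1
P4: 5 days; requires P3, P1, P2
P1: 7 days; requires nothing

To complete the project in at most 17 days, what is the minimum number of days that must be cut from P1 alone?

3

Current finish: 20 days; target: 17.
P1 is on every critical path, so each day cut from P1 cuts the finish by one (this holds down to a finish of 17).
Need 20 − 17 = 3 days off P1 → P1 becomes 4 days, finish becomes 17.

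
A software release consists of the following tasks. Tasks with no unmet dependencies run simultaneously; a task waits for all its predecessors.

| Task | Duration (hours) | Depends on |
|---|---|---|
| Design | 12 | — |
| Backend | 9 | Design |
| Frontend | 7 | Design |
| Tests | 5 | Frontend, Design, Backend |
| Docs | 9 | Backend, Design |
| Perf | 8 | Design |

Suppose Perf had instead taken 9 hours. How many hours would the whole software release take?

30

Baseline: Design→Backend→Docs = 12+9+9 = 30 → 30 hours.
Perf is off the critical path — its longest chain is 20 hours, giving 10 of slack.
No other chain overtakes it, so the finish is 30 hours.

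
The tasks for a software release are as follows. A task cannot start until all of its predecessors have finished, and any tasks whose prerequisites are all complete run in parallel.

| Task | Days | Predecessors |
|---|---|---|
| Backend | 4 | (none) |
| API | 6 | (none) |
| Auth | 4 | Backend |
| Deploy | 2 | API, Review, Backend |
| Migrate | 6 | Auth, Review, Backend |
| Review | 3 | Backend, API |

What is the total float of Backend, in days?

1

API→Review→Migrate = 6+3+6 = 15 sets the makespan at 15 days.
The longest chain containing Backend totals 14 days.
Slack of Backend = 1 − 0 = 1 day.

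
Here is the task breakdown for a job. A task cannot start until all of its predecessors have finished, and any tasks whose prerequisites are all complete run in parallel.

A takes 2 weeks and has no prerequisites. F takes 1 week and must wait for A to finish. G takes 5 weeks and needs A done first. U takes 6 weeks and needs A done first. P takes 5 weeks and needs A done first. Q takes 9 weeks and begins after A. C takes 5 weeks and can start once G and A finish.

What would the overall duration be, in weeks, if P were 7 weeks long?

As given, the longest chain is A→G→C = 2+5+5 = 12, so the finish is 12 weeks.
P has 5 weeks of float (longest path through it is 7).
That remains the longest chain; total 12 weeks.

12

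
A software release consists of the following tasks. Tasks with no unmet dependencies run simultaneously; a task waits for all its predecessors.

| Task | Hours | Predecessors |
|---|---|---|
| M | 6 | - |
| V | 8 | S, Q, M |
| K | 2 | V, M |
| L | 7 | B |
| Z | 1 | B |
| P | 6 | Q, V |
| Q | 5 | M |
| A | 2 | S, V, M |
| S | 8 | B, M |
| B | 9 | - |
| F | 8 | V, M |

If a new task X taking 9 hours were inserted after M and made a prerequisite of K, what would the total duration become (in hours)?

33

Originally the job takes 33 hours.
With X inserted, K now waits for max(V, M, X).
New critical path: B→S→V→F = 9+8+8+8 = 33 ⇒ 33 hours.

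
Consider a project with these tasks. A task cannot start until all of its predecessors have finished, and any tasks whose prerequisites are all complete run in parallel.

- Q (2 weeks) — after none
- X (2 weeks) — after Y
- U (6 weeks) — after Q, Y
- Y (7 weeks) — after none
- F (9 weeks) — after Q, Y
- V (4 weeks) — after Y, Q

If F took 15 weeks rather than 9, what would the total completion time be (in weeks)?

22

The binding path is Y→F = 7+9 = 16; finish at 16 weeks.
F lies on that path, so at 15 weeks the path becomes 22 weeks.
That remains the longest chain; total 22 weeks.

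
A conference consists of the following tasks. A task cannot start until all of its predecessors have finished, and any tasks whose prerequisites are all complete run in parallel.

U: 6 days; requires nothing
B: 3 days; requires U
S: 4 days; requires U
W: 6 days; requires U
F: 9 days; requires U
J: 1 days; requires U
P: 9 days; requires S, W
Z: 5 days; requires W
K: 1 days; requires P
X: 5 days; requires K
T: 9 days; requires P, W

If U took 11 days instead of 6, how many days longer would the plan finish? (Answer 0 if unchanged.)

Critical path before the change: U→W→P→T = 6+6+9+9 = 30 giving 30 days.
U lies on that path, so at 11 days the path becomes 35 days.
That remains the longest chain; total 35 days.
Change in finish: 35 − 30 = +5 days.

5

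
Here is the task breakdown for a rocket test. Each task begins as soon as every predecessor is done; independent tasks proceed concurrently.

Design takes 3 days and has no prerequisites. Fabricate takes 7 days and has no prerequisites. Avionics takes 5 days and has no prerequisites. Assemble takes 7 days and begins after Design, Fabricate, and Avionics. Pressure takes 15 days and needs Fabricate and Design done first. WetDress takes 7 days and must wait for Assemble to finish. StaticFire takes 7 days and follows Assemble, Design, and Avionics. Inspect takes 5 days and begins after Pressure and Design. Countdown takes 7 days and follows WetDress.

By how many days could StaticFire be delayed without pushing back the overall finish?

Critical path: Fabricate→Assemble→WetDress→Countdown = 7+7+7+7 = 28, so the finish is 28 days.
Longest path through StaticFire: 21 days (earliest finish 21, latest finish 28).
Slack of StaticFire = 21 − 14 = 7 days.

7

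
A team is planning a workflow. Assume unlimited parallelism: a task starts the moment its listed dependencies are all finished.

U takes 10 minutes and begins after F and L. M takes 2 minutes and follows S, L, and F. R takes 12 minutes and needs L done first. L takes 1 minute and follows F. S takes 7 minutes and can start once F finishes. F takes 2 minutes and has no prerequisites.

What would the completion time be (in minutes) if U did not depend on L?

15

Before: longest chain F→L→R = 2+1+12 = 15, finish 15.
Without L→U, U's earliest start moves from 3 to 2.
After: F→L→R = 2+1+12 = 15 → 15 minutes.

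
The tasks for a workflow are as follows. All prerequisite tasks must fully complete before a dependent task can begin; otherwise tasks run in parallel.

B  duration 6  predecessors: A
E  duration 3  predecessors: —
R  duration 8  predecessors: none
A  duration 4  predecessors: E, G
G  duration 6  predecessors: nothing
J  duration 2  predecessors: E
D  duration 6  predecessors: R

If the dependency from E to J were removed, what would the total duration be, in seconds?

With the dependency in place, G→A→B = 6+4+6 = 16 sets the finish at 16 seconds.
Without E→J, J's earliest start moves from 3 to 0.
The longest chain is now G→A→B = 6+4+6 = 16, so the plan takes 16 seconds.

16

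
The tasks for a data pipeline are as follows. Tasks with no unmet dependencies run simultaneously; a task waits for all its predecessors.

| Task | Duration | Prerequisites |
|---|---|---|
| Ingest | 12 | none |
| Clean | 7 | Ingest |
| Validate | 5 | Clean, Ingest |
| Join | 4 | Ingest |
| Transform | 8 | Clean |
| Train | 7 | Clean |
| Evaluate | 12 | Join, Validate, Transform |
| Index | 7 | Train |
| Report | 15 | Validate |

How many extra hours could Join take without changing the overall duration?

Critical path: Ingest→Clean→Validate→Report = 12+7+5+15 = 39, so the finish is 39 hours.
Longest path through Join: 28 hours (earliest finish 16, latest finish 27).
Float = 39 − 28 = 11.

11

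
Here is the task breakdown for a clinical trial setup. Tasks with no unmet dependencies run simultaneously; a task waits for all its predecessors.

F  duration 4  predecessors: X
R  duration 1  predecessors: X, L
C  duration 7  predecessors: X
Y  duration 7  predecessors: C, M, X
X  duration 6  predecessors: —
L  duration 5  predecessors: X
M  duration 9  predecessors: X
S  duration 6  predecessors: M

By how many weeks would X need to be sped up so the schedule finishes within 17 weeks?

5

Current finish: 22 weeks; target: 17.
X is on every critical path, so each week cut from X cuts the finish by one (this holds down to a finish of 17).
Need 22 − 17 = 5 weeks off X → X becomes 1 week, finish becomes 17.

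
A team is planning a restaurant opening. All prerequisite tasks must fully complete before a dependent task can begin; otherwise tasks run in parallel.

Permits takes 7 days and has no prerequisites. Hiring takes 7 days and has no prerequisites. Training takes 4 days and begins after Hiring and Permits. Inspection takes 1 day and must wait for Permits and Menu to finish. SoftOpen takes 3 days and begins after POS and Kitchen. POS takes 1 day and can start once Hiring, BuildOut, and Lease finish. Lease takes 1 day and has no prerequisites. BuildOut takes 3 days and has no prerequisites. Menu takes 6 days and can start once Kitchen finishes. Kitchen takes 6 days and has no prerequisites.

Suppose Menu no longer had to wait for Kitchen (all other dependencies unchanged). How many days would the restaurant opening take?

11

Before: longest chain Kitchen→Menu→Inspection = 6+6+1 = 13, finish 13.
Without Kitchen→Menu, Menu's earliest start moves from 6 to 0.
New critical path: Permits→Training = 7+4 = 11 ⇒ 11 days.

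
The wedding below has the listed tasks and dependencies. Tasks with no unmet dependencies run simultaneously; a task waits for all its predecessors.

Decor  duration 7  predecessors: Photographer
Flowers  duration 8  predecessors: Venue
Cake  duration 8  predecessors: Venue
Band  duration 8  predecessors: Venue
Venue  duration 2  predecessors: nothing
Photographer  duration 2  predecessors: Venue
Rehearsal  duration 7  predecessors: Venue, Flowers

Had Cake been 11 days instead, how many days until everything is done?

As given, the longest chain is Venue→Flowers→Rehearsal = 2+8+7 = 17, so the finish is 17 days.
Cake has 7 days of float (longest path through it is 10).
That remains the longest chain; total 17 days.

17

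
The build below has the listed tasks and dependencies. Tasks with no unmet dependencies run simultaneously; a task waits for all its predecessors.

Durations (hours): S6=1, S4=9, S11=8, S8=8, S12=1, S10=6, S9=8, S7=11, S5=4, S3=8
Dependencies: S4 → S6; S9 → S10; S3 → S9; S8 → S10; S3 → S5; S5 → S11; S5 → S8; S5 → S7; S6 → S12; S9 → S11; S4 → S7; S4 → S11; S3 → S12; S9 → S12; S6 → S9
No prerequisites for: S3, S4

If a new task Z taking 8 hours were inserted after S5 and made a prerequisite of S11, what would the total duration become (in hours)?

28

Originally the schedule takes 26 hours.
With Z inserted, S11 now waits for max(S9, S4, S5, Z).
New critical path: S3→S5→Z→S11 = 8+4+8+8 = 28 ⇒ 28 hours.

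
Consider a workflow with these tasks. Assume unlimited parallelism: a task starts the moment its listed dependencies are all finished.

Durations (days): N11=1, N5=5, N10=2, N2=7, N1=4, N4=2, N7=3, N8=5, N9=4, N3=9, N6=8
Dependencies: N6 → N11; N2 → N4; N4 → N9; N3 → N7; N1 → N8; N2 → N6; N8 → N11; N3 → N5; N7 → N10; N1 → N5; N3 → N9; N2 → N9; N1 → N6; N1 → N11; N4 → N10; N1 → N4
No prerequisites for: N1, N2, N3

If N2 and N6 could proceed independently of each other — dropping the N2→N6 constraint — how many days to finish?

Original critical path: N2→N6→N11 = 7+8+1 = 16 ⇒ 16 days.
Without N2→N6, N6's earliest start moves from 7 to 4.
After: N3→N5 = 9+5 = 14 → 14 days.

14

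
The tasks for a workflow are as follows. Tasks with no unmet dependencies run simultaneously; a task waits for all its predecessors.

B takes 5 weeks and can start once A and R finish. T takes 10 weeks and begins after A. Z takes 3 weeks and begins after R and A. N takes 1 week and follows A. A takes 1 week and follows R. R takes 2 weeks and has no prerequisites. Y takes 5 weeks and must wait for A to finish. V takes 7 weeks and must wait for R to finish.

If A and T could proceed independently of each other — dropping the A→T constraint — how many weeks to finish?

10

With the dependency in place, R→A→T = 2+1+10 = 13 sets the finish at 13 weeks.
Without A→T, T's earliest start moves from 3 to 0.
The longest chain is now T = 10 = 10, so the schedule takes 10 weeks.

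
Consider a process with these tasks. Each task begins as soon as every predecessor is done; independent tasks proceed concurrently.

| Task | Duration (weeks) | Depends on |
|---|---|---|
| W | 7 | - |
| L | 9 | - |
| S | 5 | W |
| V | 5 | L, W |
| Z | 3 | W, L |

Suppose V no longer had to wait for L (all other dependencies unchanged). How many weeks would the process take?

With the dependency in place, L→V = 9+5 = 14 sets the finish at 14 weeks.
Without L→V, V's earliest start moves from 9 to 7.
The longest chain is now W→S = 7+5 = 12, so the process takes 12 weeks.

12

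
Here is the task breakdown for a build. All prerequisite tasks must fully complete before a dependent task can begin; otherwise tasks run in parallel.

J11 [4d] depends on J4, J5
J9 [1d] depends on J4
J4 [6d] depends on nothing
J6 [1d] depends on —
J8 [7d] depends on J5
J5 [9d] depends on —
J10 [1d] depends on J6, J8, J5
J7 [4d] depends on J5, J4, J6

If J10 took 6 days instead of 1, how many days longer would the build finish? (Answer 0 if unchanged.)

The binding path is J5→J8→J10 = 9+7+1 = 17; finish at 17 days.
Since J10 is critical, the +5 change carries straight to that chain (now 22 days).
The critical path is still J5→J8→J10; finish is now 22 days.
Change in finish: 22 − 17 = +5 days.

5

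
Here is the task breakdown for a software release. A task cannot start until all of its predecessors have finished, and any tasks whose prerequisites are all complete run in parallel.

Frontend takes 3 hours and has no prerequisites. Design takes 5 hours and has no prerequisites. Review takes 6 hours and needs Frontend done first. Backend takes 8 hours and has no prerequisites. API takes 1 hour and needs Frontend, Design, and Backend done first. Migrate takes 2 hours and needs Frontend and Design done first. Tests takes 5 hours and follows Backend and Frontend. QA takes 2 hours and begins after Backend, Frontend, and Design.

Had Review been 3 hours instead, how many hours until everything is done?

Critical path before the change: Backend→Tests = 8+5 = 13 giving 13 hours.
The longest path through Review is only 9 hours, so Review has float 4.
The critical path is still Backend→Tests; finish is now 13 hours.

13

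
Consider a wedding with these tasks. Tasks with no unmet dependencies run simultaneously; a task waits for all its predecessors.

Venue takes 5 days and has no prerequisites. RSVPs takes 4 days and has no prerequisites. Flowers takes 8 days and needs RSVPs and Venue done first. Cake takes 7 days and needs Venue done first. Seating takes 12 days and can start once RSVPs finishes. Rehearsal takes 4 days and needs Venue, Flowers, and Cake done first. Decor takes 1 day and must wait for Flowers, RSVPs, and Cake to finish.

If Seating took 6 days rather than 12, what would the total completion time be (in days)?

17

Baseline: Venue→Flowers→Rehearsal = 5+8+4 = 17 → 17 days.
Seating has 1 day of float (longest path through it is 16).
The critical path is still Venue→Flowers→Rehearsal; finish is now 17 days.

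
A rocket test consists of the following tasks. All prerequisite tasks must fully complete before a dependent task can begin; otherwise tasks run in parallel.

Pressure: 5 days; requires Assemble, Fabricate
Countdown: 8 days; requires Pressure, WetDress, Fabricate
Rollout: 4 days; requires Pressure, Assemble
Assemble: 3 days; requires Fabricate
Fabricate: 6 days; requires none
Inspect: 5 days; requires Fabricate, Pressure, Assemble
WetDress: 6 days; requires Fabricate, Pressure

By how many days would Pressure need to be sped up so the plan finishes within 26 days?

Current finish: 28 days; target: 26.
Pressure is on every critical path, so each day cut from Pressure cuts the finish by one (this holds down to a finish of 24).
Need 28 − 26 = 2 days off Pressure → Pressure becomes 3 days, finish becomes 26.

2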